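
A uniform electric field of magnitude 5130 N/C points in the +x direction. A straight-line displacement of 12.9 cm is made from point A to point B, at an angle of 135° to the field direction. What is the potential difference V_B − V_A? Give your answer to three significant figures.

Only the component of displacement along E changes the potential: ΔV = −E·d·cosθ.
ΔV = −(5130 V/m)(0.129 m)cos135° = 468 V.

468 V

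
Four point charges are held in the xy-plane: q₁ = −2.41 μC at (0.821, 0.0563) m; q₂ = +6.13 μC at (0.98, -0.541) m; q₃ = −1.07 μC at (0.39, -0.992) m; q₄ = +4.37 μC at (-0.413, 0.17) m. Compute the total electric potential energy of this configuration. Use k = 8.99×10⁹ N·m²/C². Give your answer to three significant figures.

The work to assemble the configuration equals its total potential energy, U = Σ kqᵢqⱼ/rᵢⱼ over all pairs.
Pair separations: r₁₂ = 0.618 m, r₁₃ = 1.13 m, r₁₄ = 1.24 m, r₂₃ = 0.743 m, r₂₄ = 1.56 m, r₃₄ = 1.41 m.
Summing all 6 pair terms gives U = -0.226 J.

-0.226 J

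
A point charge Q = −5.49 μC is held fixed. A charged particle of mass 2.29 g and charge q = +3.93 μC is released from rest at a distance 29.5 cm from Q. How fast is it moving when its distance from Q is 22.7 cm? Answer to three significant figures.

13.1 m/s

Only the electrostatic force acts, so mechanical energy is conserved: ½mv² = U₁ − U₂ = kQq(1/r₁ − 1/r₂).
U₁ − U₂ = (8.99×10⁹ N·m²/C²)(-5.49×10⁻⁶ C)(3.93×10⁻⁶ C)(1/0.295 − 1/0.227) = 0.197 J.
v = √(2·0.197/2.29×10⁻³) = 13.1 m/s.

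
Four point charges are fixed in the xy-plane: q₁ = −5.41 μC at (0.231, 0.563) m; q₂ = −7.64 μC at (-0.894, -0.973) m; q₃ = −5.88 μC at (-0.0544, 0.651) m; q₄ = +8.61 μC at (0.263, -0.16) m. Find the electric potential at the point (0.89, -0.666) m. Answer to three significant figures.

The total potential is the scalar sum of each charge's contribution, V = Σ kqᵢ/rᵢ.
Distances from the field point to each charge: r₁ = 1.39 m, r₂ = 1.81 m, r₃ = 1.62 m, r₄ = 0.806 m.
V = k[(-5.41×10⁻⁶)/(1.39) + (-7.64×10⁻⁶)/(1.81) + (-5.88×10⁻⁶)/(1.62) + (8.61×10⁻⁶)/(0.806)] = -9370 V.

-9370 V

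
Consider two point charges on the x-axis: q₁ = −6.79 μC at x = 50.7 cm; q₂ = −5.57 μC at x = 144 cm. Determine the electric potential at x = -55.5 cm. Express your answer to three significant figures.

The total potential is the scalar sum of each charge's contribution, V = Σ kqᵢ/rᵢ.
Distances from the field point to each charge: r₁ = 1.06 m, r₂ = 2.00 m.
V = k[(-6.79×10⁻⁶)/(1.06) + (-5.57×10⁻⁶)/(2.00)] = -8.26×10⁴ V.

-8.26×10⁴ V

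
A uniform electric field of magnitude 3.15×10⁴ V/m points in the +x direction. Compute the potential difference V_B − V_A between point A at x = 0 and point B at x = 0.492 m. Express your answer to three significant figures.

-1.55×10⁴ V

In a uniform field, potential decreases in the direction of E: V_B − V_A = −E·Δx.
V_B − V_A = −(3.15×10⁴ V/m)(0.492 m) = -1.55×10⁴ V.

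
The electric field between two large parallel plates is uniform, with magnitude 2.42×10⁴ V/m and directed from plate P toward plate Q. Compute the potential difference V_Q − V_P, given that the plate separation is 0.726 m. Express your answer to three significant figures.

In a uniform field, potential decreases in the direction of E: ΔV = −E·d for a displacement d parallel to E.
Going from P to Q is a displacement of 0.726 m along the field, so V_Q − V_P = −Ed = -1.76×10⁴ V.

-1.76×10⁴ V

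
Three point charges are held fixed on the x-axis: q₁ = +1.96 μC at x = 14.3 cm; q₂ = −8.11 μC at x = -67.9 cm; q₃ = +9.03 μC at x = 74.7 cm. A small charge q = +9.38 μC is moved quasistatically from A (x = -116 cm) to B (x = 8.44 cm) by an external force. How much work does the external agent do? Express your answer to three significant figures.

3.97 J

For quasistatic motion the external work equals the change in potential energy: W_ext = qΔV = q(V_B − V_A).
At A: distances to the source charges are 1.30 m, 0.481 m, 1.91 m; V_A = Σ kqᵢ/rᵢ = -9.55×10⁴ V.
At B: distances to the source charges are 0.0586 m, 0.763 m, 0.663 m; V_B = Σ kqᵢ/rᵢ = 3.28×10⁵ V.
ΔV = V_B − V_A = 4.23×10⁵ V.
W_ext = qΔV = (9.38×10⁻⁶ C)(4.23×10⁵ V) = 3.97 J.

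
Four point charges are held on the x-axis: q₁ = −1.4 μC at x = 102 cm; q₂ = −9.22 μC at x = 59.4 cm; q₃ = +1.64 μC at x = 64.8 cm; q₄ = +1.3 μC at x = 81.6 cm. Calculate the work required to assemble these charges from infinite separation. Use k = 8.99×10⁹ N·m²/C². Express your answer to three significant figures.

-2.75 J

The work to assemble the configuration equals its total potential energy, U = Σ kqᵢqⱼ/rᵢⱼ over all pairs.
Pair separations: r₁₂ = 0.426 m, r₁₃ = 0.372 m, r₁₄ = 0.204 m, r₂₃ = 0.0540 m, r₂₄ = 0.222 m, r₃₄ = 0.168 m.
Summing all 6 pair terms gives U = -2.75 J.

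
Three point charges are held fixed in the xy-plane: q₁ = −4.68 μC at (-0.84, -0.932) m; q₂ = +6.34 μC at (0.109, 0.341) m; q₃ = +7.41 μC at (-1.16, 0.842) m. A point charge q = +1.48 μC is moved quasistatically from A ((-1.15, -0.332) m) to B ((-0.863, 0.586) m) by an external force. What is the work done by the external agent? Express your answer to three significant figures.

0.244 J

For quasistatic motion the external work equals the change in potential energy: W_ext = qΔV = q(V_B − V_A).
At A: distances to the source charges are 0.675 m, 1.43 m, 1.17 m; V_A = Σ kqᵢ/rᵢ = 3.44×10⁴ V.
At B: distances to the source charges are 1.52 m, 1.00 m, 0.392 m; V_B = Σ kqᵢ/rᵢ = 1.99×10⁵ V.
ΔV = V_B − V_A = 1.65×10⁵ V.
W_ext = qΔV = (1.48×10⁻⁶ C)(1.65×10⁵ V) = 0.244 J.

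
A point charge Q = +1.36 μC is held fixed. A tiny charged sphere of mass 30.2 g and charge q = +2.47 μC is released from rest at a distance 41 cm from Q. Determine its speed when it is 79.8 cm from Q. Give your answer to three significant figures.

1.54 m/s

Only the electrostatic force acts, so mechanical energy is conserved: ½mv² = U₁ − U₂ = kQq(1/r₁ − 1/r₂).
U₁ − U₂ = (8.99×10⁹ N·m²/C²)(1.36×10⁻⁶ C)(2.47×10⁻⁶ C)(1/0.410 − 1/0.798) = 0.0358 J.
v = √(2·0.0358/0.0302) = 1.54 m/s.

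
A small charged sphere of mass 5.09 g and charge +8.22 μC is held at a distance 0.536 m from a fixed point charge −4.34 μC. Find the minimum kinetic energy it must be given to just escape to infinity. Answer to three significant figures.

To just escape, total mechanical energy must reach zero at infinity: ½mv²_min + U = 0, so ½mv²_min = −U = |kQq|/r.
|U| = |kQq|/r = (8.99×10⁹ N·m²/C²)(4.34×10⁻⁶)(8.22×10⁻⁶)/(0.536) = 0.598 J.

0.598 J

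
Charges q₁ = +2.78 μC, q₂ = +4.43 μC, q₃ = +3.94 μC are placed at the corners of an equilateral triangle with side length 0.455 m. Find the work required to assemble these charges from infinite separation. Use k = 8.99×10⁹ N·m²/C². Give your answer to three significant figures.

0.805 J

The assembly work is the sum of pairwise potential energies, U = Σ_{i<j} kqᵢqⱼ/rᵢⱼ.
All three pair separations equal the side length, 0.455 m.
U = (0.243) + (0.216) + (0.345) = 0.805 J.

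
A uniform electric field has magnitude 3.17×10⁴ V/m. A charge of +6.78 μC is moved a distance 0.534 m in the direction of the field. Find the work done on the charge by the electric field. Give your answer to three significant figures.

The potential change for a displacement 0.534 m in the direction of the field is ΔV = −Ed = -1.69×10⁴ V.
W_field = −qΔV = 0.115 J.

0.115 J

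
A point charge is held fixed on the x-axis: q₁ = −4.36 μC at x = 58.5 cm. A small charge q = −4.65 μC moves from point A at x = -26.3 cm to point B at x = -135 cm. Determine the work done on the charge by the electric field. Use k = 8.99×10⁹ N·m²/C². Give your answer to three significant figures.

0.121 J

The work done by the electric force is W_field = −ΔU = −q(V_B − V_A) = q(V_A − V_B).
At A: distance to the source charge is 0.848 m; V_A = kq₁/r = -4.62×10⁴ V.
At B: distance to the source charge is 1.94 m; V_B = kq₁/r = -2.03×10⁴ V.
ΔV = V_B − V_A = 2.60×10⁴ V.
W_field = −qΔV = −(-4.65×10⁻⁶ C)(2.60×10⁴ V) = 0.121 J.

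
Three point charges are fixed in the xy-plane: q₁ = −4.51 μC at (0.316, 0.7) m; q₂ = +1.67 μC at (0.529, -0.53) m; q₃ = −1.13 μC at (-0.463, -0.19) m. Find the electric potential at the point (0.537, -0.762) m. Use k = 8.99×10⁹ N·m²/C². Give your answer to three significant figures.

Electric potential is a scalar, so the contributions from each charge add algebraically: V = Σ kqᵢ/rᵢ.
Distances from the field point to each charge: r₁ = 1.48 m, r₂ = 0.232 m, r₃ = 1.15 m.
V = k[(-4.51×10⁻⁶)/(1.48) + (1.67×10⁻⁶)/(0.232) + (-1.13×10⁻⁶)/(1.15)] = 2.84×10⁴ V.

2.84×10⁴ V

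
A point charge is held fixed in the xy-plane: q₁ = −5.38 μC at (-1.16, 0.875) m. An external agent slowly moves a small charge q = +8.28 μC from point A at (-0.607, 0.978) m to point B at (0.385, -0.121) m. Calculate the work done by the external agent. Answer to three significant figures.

For quasistatic motion the external work equals the change in potential energy: W_ext = qΔV = q(V_B − V_A).
At A: distance to the source charge is 0.563 m; V_A = kq₁/r = -8.60×10⁴ V.
At B: distance to the source charge is 1.84 m; V_B = kq₁/r = -2.63×10⁴ V.
ΔV = V_B − V_A = 5.97×10⁴ V.
W_ext = qΔV = (8.28×10⁻⁶ C)(5.97×10⁴ V) = 0.494 J.

0.494 J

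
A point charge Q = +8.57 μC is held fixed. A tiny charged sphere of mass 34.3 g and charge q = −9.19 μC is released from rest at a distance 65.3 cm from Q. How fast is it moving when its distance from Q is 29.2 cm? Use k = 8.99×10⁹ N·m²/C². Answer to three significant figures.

Only the electrostatic force acts, so mechanical energy is conserved: ½mv² = U₁ − U₂ = kQq(1/r₁ − 1/r₂).
U₁ − U₂ = (8.99×10⁹ N·m²/C²)(8.57×10⁻⁶ C)(-9.19×10⁻⁶ C)(1/0.653 − 1/0.292) = 1.34 J.
v = √(2·1.34/0.0343) = 8.84 m/s.

8.84 m/s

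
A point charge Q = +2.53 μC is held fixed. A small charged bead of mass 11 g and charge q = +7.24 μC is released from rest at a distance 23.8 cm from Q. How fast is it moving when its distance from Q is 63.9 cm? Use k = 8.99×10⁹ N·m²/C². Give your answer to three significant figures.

8.89 m/s

Only the electrostatic force acts, so mechanical energy is conserved: ½mv² = U₁ − U₂ = kQq(1/r₁ − 1/r₂).
U₁ − U₂ = (8.99×10⁹ N·m²/C²)(2.53×10⁻⁶ C)(7.24×10⁻⁶ C)(1/0.238 − 1/0.639) = 0.434 J.
v = √(2·0.434/0.0110) = 8.89 m/s.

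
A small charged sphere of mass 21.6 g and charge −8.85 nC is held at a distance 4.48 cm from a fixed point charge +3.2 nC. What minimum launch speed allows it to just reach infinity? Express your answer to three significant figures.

To just escape, total mechanical energy must reach zero at infinity: ½mv²_min + U = 0, so ½mv²_min = −U = |kQq|/r.
|U| = |kQq|/r = (8.99×10⁹ N·m²/C²)(3.20×10⁻⁹)(8.85×10⁻⁹)/(0.0448) = 5.68×10⁻⁶ J.
v_min = √(2|U|/m) = √(2·5.68×10⁻⁶/0.0216) = 0.0229 m/s.

0.0229 m/s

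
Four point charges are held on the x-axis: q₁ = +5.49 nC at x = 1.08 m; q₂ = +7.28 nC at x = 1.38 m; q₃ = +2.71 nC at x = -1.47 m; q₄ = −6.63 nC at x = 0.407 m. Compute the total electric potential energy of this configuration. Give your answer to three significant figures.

2.94×10⁻⁷ J

The work to assemble the configuration equals its total potential energy, U = Σ kqᵢqⱼ/rᵢⱼ over all pairs.
Pair separations: r₁₂ = 0.300 m, r₁₃ = 2.55 m, r₁₄ = 0.673 m, r₂₃ = 2.85 m, r₂₄ = 0.973 m, r₃₄ = 1.88 m.
Summing all 6 pair terms gives U = 2.94×10⁻⁷ J.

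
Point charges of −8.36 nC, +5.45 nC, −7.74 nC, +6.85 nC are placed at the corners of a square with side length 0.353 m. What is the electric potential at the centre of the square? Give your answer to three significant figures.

Electric potential is a scalar, so the contributions from each charge add algebraically: V = Σ kqᵢ/rᵢ.
The distance from each corner to the centre is a√2/2 = 0.250 m.
V = k[(-8.36×10⁻⁹)/(0.250) + (5.45×10⁻⁹)/(0.250) + (-7.74×10⁻⁹)/(0.250) + (6.85×10⁻⁹)/(0.250)] = -137 V.

-137 V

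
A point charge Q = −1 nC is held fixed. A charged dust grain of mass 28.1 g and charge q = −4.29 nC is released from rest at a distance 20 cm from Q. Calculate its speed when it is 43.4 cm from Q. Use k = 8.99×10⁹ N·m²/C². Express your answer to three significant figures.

2.72×10⁻³ m/s

Only the electrostatic force acts, so mechanical energy is conserved: ½mv² = U₁ − U₂ = kQq(1/r₁ − 1/r₂).
U₁ − U₂ = (8.99×10⁹ N·m²/C²)(-1.00×10⁻⁹ C)(-4.29×10⁻⁹ C)(1/0.200 − 1/0.434) = 1.04×10⁻⁷ J.
v = √(2·1.04×10⁻⁷/0.0281) = 2.72×10⁻³ m/s.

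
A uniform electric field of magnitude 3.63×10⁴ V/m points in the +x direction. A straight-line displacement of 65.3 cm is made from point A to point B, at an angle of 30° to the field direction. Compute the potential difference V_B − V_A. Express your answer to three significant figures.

Only the component of displacement along E changes the potential: ΔV = −E·d·cosθ.
ΔV = −(3.63×10⁴ V/m)(0.653 m)cos30° = -2.05×10⁴ V.

-2.05×10⁴ V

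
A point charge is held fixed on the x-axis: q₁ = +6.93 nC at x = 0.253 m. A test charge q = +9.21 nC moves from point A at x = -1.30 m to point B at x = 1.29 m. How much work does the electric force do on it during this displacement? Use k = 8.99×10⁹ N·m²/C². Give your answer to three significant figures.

The work done by the electric force is W_field = −ΔU = −q(V_B − V_A) = q(V_A − V_B).
At A: distance to the source charge is 1.55 m; V_A = kq₁/r = 40.1 V.
At B: distance to the source charge is 1.04 m; V_B = kq₁/r = 60.1 V.
ΔV = V_B − V_A = 20.0 V.
W_field = −qΔV = −(9.21×10⁻⁹ C)(20.0 V) = -1.84×10⁻⁷ J.

-1.84×10⁻⁷ J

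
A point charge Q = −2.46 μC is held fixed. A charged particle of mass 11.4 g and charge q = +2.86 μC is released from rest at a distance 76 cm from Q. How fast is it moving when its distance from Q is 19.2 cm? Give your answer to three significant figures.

Only the electrostatic force acts, so mechanical energy is conserved: ½mv² = U₁ − U₂ = kQq(1/r₁ − 1/r₂).
U₁ − U₂ = (8.99×10⁹ N·m²/C²)(-2.46×10⁻⁶ C)(2.86×10⁻⁶ C)(1/0.760 − 1/0.192) = 0.246 J.
v = √(2·0.246/0.0114) = 6.57 m/s.

6.57 m/s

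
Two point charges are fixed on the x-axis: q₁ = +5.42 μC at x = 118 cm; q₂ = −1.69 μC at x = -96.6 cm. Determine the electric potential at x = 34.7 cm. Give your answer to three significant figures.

Electric potential is a scalar, so the contributions from each charge add algebraically: V = Σ kqᵢ/rᵢ.
Distances from the field point to each charge: r₁ = 0.833 m, r₂ = 1.31 m.
V = k[(5.42×10⁻⁶)/(0.833) + (-1.69×10⁻⁶)/(1.31)] = 4.69×10⁴ V.

4.69×10⁴ V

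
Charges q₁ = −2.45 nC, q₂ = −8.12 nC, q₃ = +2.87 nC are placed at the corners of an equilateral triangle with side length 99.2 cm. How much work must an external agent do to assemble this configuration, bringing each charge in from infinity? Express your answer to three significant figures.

-9.46×10⁻⁸ J

The work to assemble the configuration equals its total potential energy, U = Σ kqᵢqⱼ/rᵢⱼ over all pairs.
All three pair separations equal the side length, 0.992 m.
U = (1.80×10⁻⁷) + (-6.37×10⁻⁸) + (-2.11×10⁻⁷) = -9.46×10⁻⁸ J.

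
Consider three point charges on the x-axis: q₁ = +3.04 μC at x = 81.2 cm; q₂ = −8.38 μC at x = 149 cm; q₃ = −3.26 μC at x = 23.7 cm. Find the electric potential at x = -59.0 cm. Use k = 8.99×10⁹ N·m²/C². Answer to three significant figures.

Electric potential is a scalar, so the contributions from each charge add algebraically: V = Σ kqᵢ/rᵢ.
Distances from the field point to each charge: r₁ = 1.40 m, r₂ = 2.08 m, r₃ = 0.827 m.
V = k[(3.04×10⁻⁶)/(1.40) + (-8.38×10⁻⁶)/(2.08) + (-3.26×10⁻⁶)/(0.827)] = -5.22×10⁴ V.

-5.22×10⁴ V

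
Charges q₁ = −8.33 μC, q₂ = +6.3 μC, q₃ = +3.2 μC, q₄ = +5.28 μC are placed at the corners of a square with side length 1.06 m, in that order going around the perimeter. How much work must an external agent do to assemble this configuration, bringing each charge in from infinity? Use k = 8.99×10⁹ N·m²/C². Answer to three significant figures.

-0.464 J

The assembly work is the sum of pairwise potential energies, U = Σ_{i<j} kqᵢqⱼ/rᵢⱼ.
The four side pairs have separation 1.06 m and the two diagonal pairs 1.50 m.
Summing all 6 pair terms gives U = -0.464 J.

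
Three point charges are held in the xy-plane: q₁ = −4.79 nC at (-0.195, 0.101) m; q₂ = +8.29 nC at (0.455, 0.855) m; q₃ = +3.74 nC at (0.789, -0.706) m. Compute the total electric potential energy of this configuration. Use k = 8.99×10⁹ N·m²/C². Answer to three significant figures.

-3.11×10⁻⁷ J

The assembly work is the sum of pairwise potential energies, U = Σ_{i<j} kqᵢqⱼ/rᵢⱼ.
Pair separations: r₁₂ = 0.995 m, r₁₃ = 1.27 m, r₂₃ = 1.60 m.
U = (-3.59×10⁻⁷) + (-1.27×10⁻⁷) + (1.75×10⁻⁷) = -3.11×10⁻⁷ J.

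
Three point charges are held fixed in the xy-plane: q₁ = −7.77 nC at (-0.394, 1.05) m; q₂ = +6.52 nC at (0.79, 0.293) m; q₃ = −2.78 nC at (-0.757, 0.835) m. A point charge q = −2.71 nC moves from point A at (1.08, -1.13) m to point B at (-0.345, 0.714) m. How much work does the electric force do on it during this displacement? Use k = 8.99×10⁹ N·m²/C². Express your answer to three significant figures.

-5.96×10⁻⁷ J

The work done by the electric force is W_field = −ΔU = −q(V_B − V_A) = q(V_A − V_B).
At A: distances to the source charges are 2.63 m, 1.45 m, 2.69 m; V_A = Σ kqᵢ/rᵢ = 4.53 V.
At B: distances to the source charges are 0.340 m, 1.21 m, 0.429 m; V_B = Σ kqᵢ/rᵢ = -216 V.
ΔV = V_B − V_A = -220 V.
W_field = −qΔV = −(-2.71×10⁻⁹ C)(-220 V) = -5.96×10⁻⁷ J.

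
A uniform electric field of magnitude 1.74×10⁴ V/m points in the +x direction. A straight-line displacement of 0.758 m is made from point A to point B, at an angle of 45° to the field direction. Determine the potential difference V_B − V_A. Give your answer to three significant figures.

-9330 V

Only the component of displacement along E changes the potential: ΔV = −E·d·cosθ.
ΔV = −(1.74×10⁴ V/m)(0.758 m)cos45° = -9330 V.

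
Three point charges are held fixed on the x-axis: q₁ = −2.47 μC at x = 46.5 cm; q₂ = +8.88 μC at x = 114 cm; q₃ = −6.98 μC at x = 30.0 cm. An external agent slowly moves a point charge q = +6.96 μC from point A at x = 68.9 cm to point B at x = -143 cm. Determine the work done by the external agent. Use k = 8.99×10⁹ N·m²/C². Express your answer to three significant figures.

0.463 J

For quasistatic motion the external work equals the change in potential energy: W_ext = qΔV = q(V_B − V_A).
At A: distances to the source charges are 0.224 m, 0.451 m, 0.389 m; V_A = Σ kqᵢ/rᵢ = -8.34×10⁴ V.
At B: distances to the source charges are 1.90 m, 2.57 m, 1.73 m; V_B = Σ kqᵢ/rᵢ = -1.69×10⁴ V.
ΔV = V_B − V_A = 6.65×10⁴ V.
W_ext = qΔV = (6.96×10⁻⁶ C)(6.65×10⁴ V) = 0.463 J.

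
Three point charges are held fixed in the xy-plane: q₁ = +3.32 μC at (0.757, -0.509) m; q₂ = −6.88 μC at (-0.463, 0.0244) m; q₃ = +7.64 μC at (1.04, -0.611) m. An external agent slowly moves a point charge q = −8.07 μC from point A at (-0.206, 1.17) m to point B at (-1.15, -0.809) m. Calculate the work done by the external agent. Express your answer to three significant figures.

0.0396 J

For quasistatic motion the external work equals the change in potential energy: W_ext = qΔV = q(V_B − V_A).
At A: distances to the source charges are 1.94 m, 1.17 m, 2.17 m; V_A = Σ kqᵢ/rᵢ = -5660 V.
At B: distances to the source charges are 1.93 m, 1.08 m, 2.20 m; V_B = Σ kqᵢ/rᵢ = -1.06×10⁴ V.
ΔV = V_B − V_A = -4910 V.
W_ext = qΔV = (-8.07×10⁻⁶ C)(-4910 V) = 0.0396 J.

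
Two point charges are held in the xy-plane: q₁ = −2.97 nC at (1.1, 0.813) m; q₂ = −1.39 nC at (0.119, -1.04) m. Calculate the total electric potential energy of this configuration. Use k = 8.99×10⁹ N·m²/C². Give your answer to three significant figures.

The work to assemble the configuration equals its total potential energy, U = Σ kqᵢqⱼ/rᵢⱼ over all pairs.
Pair separations: r₁₂ = 2.10 m.
U = (1.77×10⁻⁸) = 1.77×10⁻⁸ J.

1.77×10⁻⁸ J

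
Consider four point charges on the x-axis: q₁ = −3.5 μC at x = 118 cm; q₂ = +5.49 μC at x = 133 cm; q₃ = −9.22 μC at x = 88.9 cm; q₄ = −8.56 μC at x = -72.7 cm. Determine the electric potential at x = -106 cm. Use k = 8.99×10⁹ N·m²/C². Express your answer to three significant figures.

The total potential is the scalar sum of each charge's contribution, V = Σ kqᵢ/rᵢ.
Distances from the field point to each charge: r₁ = 2.24 m, r₂ = 2.39 m, r₃ = 1.95 m, r₄ = 0.333 m.
V = k[(-3.50×10⁻⁶)/(2.24) + (5.49×10⁻⁶)/(2.39) + (-9.22×10⁻⁶)/(1.95) + (-8.56×10⁻⁶)/(0.333)] = -2.67×10⁵ V.

-2.67×10⁵ V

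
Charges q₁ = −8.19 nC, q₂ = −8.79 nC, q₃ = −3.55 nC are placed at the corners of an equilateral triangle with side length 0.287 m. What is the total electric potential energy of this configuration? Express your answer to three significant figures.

The work to assemble the configuration equals its total potential energy, U = Σ kqᵢqⱼ/rᵢⱼ over all pairs.
All three pair separations equal the side length, 0.287 m.
U = (2.26×10⁻⁶) + (9.11×10⁻⁷) + (9.77×10⁻⁷) = 4.14×10⁻⁶ J.

4.14×10⁻⁶ J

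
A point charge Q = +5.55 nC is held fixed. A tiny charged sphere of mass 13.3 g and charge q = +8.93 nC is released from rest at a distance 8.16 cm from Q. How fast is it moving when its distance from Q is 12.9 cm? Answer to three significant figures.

0.0174 m/s

Only the electrostatic force acts, so mechanical energy is conserved: ½mv² = U₁ − U₂ = kQq(1/r₁ − 1/r₂).
U₁ − U₂ = (8.99×10⁹ N·m²/C²)(5.55×10⁻⁹ C)(8.93×10⁻⁹ C)(1/0.0816 − 1/0.129) = 2.01×10⁻⁶ J.
v = √(2·2.01×10⁻⁶/0.0133) = 0.0174 m/s.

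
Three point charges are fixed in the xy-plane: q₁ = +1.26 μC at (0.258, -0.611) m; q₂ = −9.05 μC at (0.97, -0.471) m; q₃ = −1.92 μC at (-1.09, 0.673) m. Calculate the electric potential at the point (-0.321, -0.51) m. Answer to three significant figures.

-5.60×10⁴ V

Electric potential is a scalar, so the contributions from each charge add algebraically: V = Σ kqᵢ/rᵢ.
Distances from the field point to each charge: r₁ = 0.588 m, r₂ = 1.29 m, r₃ = 1.41 m.
V = k[(1.26×10⁻⁶)/(0.588) + (-9.05×10⁻⁶)/(1.29) + (-1.92×10⁻⁶)/(1.41)] = -5.60×10⁴ V.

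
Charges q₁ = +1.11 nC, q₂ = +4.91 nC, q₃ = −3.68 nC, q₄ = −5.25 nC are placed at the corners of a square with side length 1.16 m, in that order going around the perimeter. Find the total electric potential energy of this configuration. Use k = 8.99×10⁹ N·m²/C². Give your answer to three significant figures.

The assembly work is the sum of pairwise potential energies, U = Σ_{i<j} kqᵢqⱼ/rᵢⱼ.
The four side pairs have separation 1.16 m and the two diagonal pairs 1.64 m.
Summing all 6 pair terms gives U = -1.57×10⁻⁷ J.

-1.57×10⁻⁷ J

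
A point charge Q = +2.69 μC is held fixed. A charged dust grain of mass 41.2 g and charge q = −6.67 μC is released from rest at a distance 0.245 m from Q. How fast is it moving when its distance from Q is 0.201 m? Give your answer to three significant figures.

2.65 m/s

Only the electrostatic force acts, so mechanical energy is conserved: ½mv² = U₁ − U₂ = kQq(1/r₁ − 1/r₂).
U₁ − U₂ = (8.99×10⁹ N·m²/C²)(2.69×10⁻⁶ C)(-6.67×10⁻⁶ C)(1/0.245 − 1/0.201) = 0.144 J.
v = √(2·0.144/0.0412) = 2.65 m/s.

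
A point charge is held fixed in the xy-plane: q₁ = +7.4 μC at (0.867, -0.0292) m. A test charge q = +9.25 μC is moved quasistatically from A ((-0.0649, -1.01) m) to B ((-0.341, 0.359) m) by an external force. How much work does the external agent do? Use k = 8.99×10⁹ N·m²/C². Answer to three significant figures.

0.0301 J

For quasistatic motion the external work equals the change in potential energy: W_ext = qΔV = q(V_B − V_A).
At A: distance to the source charge is 1.35 m; V_A = kq₁/r = 4.92×10⁴ V.
At B: distance to the source charge is 1.27 m; V_B = kq₁/r = 5.24×10⁴ V.
ΔV = V_B − V_A = 3260 V.
W_ext = qΔV = (9.25×10⁻⁶ C)(3260 V) = 0.0301 J.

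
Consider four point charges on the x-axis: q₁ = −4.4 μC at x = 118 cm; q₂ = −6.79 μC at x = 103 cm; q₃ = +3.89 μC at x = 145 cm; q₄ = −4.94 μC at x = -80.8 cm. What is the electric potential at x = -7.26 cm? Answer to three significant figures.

The total potential is the scalar sum of each charge's contribution, V = Σ kqᵢ/rᵢ.
Distances from the field point to each charge: r₁ = 1.25 m, r₂ = 1.10 m, r₃ = 1.52 m, r₄ = 0.735 m.
V = k[(-4.40×10⁻⁶)/(1.25) + (-6.79×10⁻⁶)/(1.10) + (3.89×10⁻⁶)/(1.52) + (-4.94×10⁻⁶)/(0.735)] = -1.24×10⁵ V.

-1.24×10⁵ V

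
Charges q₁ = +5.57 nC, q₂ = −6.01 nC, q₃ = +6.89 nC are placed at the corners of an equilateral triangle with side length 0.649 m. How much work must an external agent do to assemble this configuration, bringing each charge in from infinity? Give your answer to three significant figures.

The work to assemble the configuration equals its total potential energy, U = Σ kqᵢqⱼ/rᵢⱼ over all pairs.
All three pair separations equal the side length, 0.649 m.
U = (-4.64×10⁻⁷) + (5.32×10⁻⁷) + (-5.74×10⁻⁷) = -5.06×10⁻⁷ J.

-5.06×10⁻⁷ J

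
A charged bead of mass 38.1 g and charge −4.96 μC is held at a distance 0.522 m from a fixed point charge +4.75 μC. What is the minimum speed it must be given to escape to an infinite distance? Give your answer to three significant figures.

4.62 m/s

To just escape, total mechanical energy must reach zero at infinity: ½mv²_min + U = 0, so ½mv²_min = −U = |kQq|/r.
|U| = |kQq|/r = (8.99×10⁹ N·m²/C²)(4.75×10⁻⁶)(4.96×10⁻⁶)/(0.522) = 0.406 J.
v_min = √(2|U|/m) = √(2·0.406/0.0381) = 4.62 m/s.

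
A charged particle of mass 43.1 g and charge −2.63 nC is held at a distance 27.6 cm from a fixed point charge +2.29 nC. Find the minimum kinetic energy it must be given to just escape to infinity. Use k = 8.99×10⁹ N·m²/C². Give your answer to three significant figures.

1.96×10⁻⁷ J

To just escape, total mechanical energy must reach zero at infinity: ½mv²_min + U = 0, so ½mv²_min = −U = |kQq|/r.
|U| = |kQq|/r = (8.99×10⁹ N·m²/C²)(2.29×10⁻⁹)(2.63×10⁻⁹)/(0.276) = 1.96×10⁻⁷ J.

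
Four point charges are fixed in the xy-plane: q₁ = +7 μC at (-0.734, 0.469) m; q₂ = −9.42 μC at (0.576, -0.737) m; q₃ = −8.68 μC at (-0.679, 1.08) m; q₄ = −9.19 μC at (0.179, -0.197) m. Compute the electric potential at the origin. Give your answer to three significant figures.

-3.90×10⁵ V

Electric potential is a scalar, so the contributions from each charge add algebraically: V = Σ kqᵢ/rᵢ.
Distances from the field point to each charge: r₁ = 0.871 m, r₂ = 0.935 m, r₃ = 1.28 m, r₄ = 0.266 m.
V = k[(7.00×10⁻⁶)/(0.871) + (-9.42×10⁻⁶)/(0.935) + (-8.68×10⁻⁶)/(1.28) + (-9.19×10⁻⁶)/(0.266)] = -3.90×10⁵ V.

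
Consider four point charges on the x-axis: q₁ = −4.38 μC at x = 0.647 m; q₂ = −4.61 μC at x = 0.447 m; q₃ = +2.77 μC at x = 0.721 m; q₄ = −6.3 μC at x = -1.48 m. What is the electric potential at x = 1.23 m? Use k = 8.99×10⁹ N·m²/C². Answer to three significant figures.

The total potential is the scalar sum of each charge's contribution, V = Σ kqᵢ/rᵢ.
Distances from the field point to each charge: r₁ = 0.583 m, r₂ = 0.783 m, r₃ = 0.509 m, r₄ = 2.71 m.
V = k[(-4.38×10⁻⁶)/(0.583) + (-4.61×10⁻⁶)/(0.783) + (2.77×10⁻⁶)/(0.509) + (-6.30×10⁻⁶)/(2.71)] = -9.24×10⁴ V.

-9.24×10⁴ V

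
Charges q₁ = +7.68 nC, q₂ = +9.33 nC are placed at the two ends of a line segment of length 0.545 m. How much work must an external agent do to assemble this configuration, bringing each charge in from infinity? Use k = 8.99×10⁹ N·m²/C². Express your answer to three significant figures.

1.18×10⁻⁶ J

The assembly work is the sum of pairwise potential energies, U = Σ_{i<j} kqᵢqⱼ/rᵢⱼ.
The separation is r = 0.545 m.
U = (1.18×10⁻⁶) = 1.18×10⁻⁶ J.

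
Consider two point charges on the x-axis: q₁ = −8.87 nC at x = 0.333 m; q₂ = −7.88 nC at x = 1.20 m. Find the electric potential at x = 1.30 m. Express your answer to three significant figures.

-791 V

The total potential is the scalar sum of each charge's contribution, V = Σ kqᵢ/rᵢ.
Distances from the field point to each charge: r₁ = 0.967 m, r₂ = 0.100 m.
V = k[(-8.87×10⁻⁹)/(0.967) + (-7.88×10⁻⁹)/(0.100)] = -791 V.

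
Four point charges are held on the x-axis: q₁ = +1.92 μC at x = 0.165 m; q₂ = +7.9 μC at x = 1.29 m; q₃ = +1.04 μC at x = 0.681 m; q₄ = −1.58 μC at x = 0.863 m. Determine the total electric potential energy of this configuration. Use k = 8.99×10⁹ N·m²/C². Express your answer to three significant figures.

The work to assemble the configuration equals its total potential energy, U = Σ kqᵢqⱼ/rᵢⱼ over all pairs.
Pair separations: r₁₂ = 1.12 m, r₁₃ = 0.516 m, r₁₄ = 0.698 m, r₂₃ = 0.609 m, r₂₄ = 0.427 m, r₃₄ = 0.182 m.
Summing all 6 pair terms gives U = -0.106 J.

-0.106 J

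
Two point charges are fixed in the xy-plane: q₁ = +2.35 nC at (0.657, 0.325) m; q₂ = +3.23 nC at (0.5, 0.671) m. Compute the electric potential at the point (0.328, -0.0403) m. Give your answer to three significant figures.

The total potential is the scalar sum of each charge's contribution, V = Σ kqᵢ/rᵢ.
Distances from the field point to each charge: r₁ = 0.492 m, r₂ = 0.732 m.
V = k[(2.35×10⁻⁹)/(0.492) + (3.23×10⁻⁹)/(0.732)] = 82.7 V.

82.7 V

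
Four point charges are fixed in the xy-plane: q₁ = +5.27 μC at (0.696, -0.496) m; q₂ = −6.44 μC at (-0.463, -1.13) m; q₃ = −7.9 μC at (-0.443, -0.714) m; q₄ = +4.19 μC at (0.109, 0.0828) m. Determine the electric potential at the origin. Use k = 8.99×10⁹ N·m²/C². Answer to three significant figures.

Electric potential is a scalar, so the contributions from each charge add algebraically: V = Σ kqᵢ/rᵢ.
Distances from the field point to each charge: r₁ = 0.855 m, r₂ = 1.22 m, r₃ = 0.840 m, r₄ = 0.137 m.
V = k[(5.27×10⁻⁶)/(0.855) + (-6.44×10⁻⁶)/(1.22) + (-7.90×10⁻⁶)/(0.840) + (4.19×10⁻⁶)/(0.137)] = 1.99×10⁵ V.

1.99×10⁵ V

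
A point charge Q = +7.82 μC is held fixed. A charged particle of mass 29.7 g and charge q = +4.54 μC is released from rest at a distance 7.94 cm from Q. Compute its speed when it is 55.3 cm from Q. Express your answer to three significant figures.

Only the electrostatic force acts, so mechanical energy is conserved: ½mv² = U₁ − U₂ = kQq(1/r₁ − 1/r₂).
U₁ − U₂ = (8.99×10⁹ N·m²/C²)(7.82×10⁻⁶ C)(4.54×10⁻⁶ C)(1/0.0794 − 1/0.553) = 3.44 J.
v = √(2·3.44/0.0297) = 15.2 m/s.

15.2 m/s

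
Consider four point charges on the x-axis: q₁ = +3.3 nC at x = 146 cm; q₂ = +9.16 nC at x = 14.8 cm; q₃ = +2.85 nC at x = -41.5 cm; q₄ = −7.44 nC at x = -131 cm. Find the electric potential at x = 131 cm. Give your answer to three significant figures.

Electric potential is a scalar, so the contributions from each charge add algebraically: V = Σ kqᵢ/rᵢ.
Distances from the field point to each charge: r₁ = 0.150 m, r₂ = 1.16 m, r₃ = 1.73 m, r₄ = 2.62 m.
V = k[(3.30×10⁻⁹)/(0.150) + (9.16×10⁻⁹)/(1.16) + (2.85×10⁻⁹)/(1.73) + (-7.44×10⁻⁹)/(2.62)] = 258 V.

258 V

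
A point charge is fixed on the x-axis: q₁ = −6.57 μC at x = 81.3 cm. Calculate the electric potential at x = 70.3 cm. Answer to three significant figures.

The total potential is the scalar sum of each charge's contribution, V = Σ kqᵢ/rᵢ.
V = k[(-6.57×10⁻⁶)/(0.110)] = -5.37×10⁵ V.

-5.37×10⁵ V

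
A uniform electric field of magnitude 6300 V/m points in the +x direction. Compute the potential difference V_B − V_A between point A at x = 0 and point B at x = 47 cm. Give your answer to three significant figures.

-2960 V

In a uniform field, potential decreases in the direction of E: V_B − V_A = −E·Δx.
V_B − V_A = −(6300 V/m)(0.470 m) = -2960 V.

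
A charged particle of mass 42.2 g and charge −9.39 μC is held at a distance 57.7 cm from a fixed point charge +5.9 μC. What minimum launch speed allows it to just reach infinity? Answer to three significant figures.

6.40 m/s

To just escape, total mechanical energy must reach zero at infinity: ½mv²_min + U = 0, so ½mv²_min = −U = |kQq|/r.
|U| = |kQq|/r = (8.99×10⁹ N·m²/C²)(5.90×10⁻⁶)(9.39×10⁻⁶)/(0.577) = 0.863 J.
v_min = √(2|U|/m) = √(2·0.863/0.0422) = 6.40 m/s.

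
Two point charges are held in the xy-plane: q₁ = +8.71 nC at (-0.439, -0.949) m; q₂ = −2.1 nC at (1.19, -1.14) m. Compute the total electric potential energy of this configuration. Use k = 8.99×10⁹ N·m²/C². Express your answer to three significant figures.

-1.00×10⁻⁷ J

The work to assemble the configuration equals its total potential energy, U = Σ kqᵢqⱼ/rᵢⱼ over all pairs.
Pair separations: r₁₂ = 1.64 m.
U = (-1.00×10⁻⁷) = -1.00×10⁻⁷ J.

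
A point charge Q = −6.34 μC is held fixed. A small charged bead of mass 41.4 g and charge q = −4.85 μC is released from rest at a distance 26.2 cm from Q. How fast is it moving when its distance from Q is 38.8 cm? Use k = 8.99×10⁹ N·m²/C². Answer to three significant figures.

Only the electrostatic force acts, so mechanical energy is conserved: ½mv² = U₁ − U₂ = kQq(1/r₁ − 1/r₂).
U₁ − U₂ = (8.99×10⁹ N·m²/C²)(-6.34×10⁻⁶ C)(-4.85×10⁻⁶ C)(1/0.262 − 1/0.388) = 0.343 J.
v = √(2·0.343/0.0414) = 4.07 m/s.

4.07 m/s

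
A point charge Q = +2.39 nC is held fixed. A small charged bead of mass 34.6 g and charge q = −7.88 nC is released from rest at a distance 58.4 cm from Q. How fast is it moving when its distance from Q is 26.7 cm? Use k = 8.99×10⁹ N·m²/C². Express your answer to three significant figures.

Only the electrostatic force acts, so mechanical energy is conserved: ½mv² = U₁ − U₂ = kQq(1/r₁ − 1/r₂).
U₁ − U₂ = (8.99×10⁹ N·m²/C²)(2.39×10⁻⁹ C)(-7.88×10⁻⁹ C)(1/0.584 − 1/0.267) = 3.44×10⁻⁷ J.
v = √(2·3.44×10⁻⁷/0.0346) = 4.46×10⁻³ m/s.

4.46×10⁻³ m/s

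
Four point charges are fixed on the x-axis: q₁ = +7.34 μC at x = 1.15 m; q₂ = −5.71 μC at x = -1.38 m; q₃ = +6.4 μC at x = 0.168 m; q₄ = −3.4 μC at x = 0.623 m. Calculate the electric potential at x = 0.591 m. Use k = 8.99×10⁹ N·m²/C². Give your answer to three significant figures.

-7.27×10⁵ V

The total potential is the scalar sum of each charge's contribution, V = Σ kqᵢ/rᵢ.
Distances from the field point to each charge: r₁ = 0.559 m, r₂ = 1.97 m, r₃ = 0.423 m, r₄ = 0.0320 m.
V = k[(7.34×10⁻⁶)/(0.559) + (-5.71×10⁻⁶)/(1.97) + (6.40×10⁻⁶)/(0.423) + (-3.40×10⁻⁶)/(0.0320)] = -7.27×10⁵ V.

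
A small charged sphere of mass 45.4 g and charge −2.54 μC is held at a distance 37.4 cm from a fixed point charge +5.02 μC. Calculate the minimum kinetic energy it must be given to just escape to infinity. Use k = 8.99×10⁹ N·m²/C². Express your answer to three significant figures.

To just escape, total mechanical energy must reach zero at infinity: ½mv²_min + U = 0, so ½mv²_min = −U = |kQq|/r.
|U| = |kQq|/r = (8.99×10⁹ N·m²/C²)(5.02×10⁻⁶)(2.54×10⁻⁶)/(0.374) = 0.306 J.

0.306 J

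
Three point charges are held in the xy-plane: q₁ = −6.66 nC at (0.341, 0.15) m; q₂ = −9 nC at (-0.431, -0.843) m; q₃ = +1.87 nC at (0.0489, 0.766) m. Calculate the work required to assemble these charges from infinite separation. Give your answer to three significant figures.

1.74×10⁻⁷ J

The assembly work is the sum of pairwise potential energies, U = Σ_{i<j} kqᵢqⱼ/rᵢⱼ.
Pair separations: r₁₂ = 1.26 m, r₁₃ = 0.682 m, r₂₃ = 1.68 m.
U = (4.28×10⁻⁷) + (-1.64×10⁻⁷) + (-9.01×10⁻⁸) = 1.74×10⁻⁷ J.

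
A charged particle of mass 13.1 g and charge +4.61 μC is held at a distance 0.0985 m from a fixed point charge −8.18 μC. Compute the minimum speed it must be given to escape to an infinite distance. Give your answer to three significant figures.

22.9 m/s

To just escape, total mechanical energy must reach zero at infinity: ½mv²_min + U = 0, so ½mv²_min = −U = |kQq|/r.
|U| = |kQq|/r = (8.99×10⁹ N·m²/C²)(8.18×10⁻⁶)(4.61×10⁻⁶)/(0.0985) = 3.44 J.
v_min = √(2|U|/m) = √(2·3.44/0.0131) = 22.9 m/s.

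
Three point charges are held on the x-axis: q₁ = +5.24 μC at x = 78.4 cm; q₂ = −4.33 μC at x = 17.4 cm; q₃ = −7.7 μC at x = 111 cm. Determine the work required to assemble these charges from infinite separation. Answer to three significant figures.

-1.13 J

The assembly work is the sum of pairwise potential energies, U = Σ_{i<j} kqᵢqⱼ/rᵢⱼ.
Pair separations: r₁₂ = 0.610 m, r₁₃ = 0.326 m, r₂₃ = 0.936 m.
U = (-0.334) + (-1.11) + (0.320) = -1.13 J.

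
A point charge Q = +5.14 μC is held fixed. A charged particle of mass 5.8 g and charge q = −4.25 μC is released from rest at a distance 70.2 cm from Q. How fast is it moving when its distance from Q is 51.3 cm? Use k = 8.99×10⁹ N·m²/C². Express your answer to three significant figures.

Only the electrostatic force acts, so mechanical energy is conserved: ½mv² = U₁ − U₂ = kQq(1/r₁ − 1/r₂).
U₁ − U₂ = (8.99×10⁹ N·m²/C²)(5.14×10⁻⁶ C)(-4.25×10⁻⁶ C)(1/0.702 − 1/0.513) = 0.103 J.
v = √(2·0.103/5.80×10⁻³) = 5.96 m/s.

5.96 m/s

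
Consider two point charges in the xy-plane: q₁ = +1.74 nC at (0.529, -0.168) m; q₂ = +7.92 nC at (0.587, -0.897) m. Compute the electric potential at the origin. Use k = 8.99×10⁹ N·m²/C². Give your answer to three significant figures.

94.6 V

Electric potential is a scalar, so the contributions from each charge add algebraically: V = Σ kqᵢ/rᵢ.
Distances from the field point to each charge: r₁ = 0.555 m, r₂ = 1.07 m.
V = k[(1.74×10⁻⁹)/(0.555) + (7.92×10⁻⁹)/(1.07)] = 94.6 V.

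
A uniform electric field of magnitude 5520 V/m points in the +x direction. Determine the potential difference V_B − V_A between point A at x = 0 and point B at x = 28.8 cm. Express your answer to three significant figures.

In a uniform field, potential decreases in the direction of E: V_B − V_A = −E·Δx.
V_B − V_A = −(5520 V/m)(0.288 m) = -1590 V.

-1590 V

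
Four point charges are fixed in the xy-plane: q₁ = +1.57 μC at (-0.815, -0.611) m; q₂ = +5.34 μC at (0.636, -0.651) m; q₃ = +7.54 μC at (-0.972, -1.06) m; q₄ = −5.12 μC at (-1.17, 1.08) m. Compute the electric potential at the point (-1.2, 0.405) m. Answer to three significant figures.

Electric potential is a scalar, so the contributions from each charge add algebraically: V = Σ kqᵢ/rᵢ.
Distances from the field point to each charge: r₁ = 1.09 m, r₂ = 2.12 m, r₃ = 1.48 m, r₄ = 0.676 m.
V = k[(1.57×10⁻⁶)/(1.09) + (5.34×10⁻⁶)/(2.12) + (7.54×10⁻⁶)/(1.48) + (-5.12×10⁻⁶)/(0.676)] = 1.33×10⁴ V.

1.33×10⁴ V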